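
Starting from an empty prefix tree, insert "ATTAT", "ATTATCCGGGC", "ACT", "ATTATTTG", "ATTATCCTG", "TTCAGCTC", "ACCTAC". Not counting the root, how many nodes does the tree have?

Count nodes per top-level branch (shared prefixes stored once):
  'A'-branch (ACCTAC, ACT, ATTAT, ATTATCCGGGC, ATTATCCTG, ATTATTTG): 22 nodes
  'T'-branch (TTCAGCTC): 8 nodes
Sum: 30

30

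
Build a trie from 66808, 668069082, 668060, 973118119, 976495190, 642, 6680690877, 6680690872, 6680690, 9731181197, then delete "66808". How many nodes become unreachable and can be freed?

After clearing the end-marker at "66808", prune upward until reaching a node still needed by another word.
The suffix "8" (1 node) is used only by "66808"; the node for "6680" still has the child "6", so pruning stops there.
Nodes removed: 1

1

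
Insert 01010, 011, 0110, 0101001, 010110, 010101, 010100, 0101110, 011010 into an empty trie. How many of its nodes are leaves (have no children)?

Leaves are exactly the stored words that no other stored word extends.
Those words: "0101001", "010101", "010110", "0101110", "011010"
Leaf count: 5

5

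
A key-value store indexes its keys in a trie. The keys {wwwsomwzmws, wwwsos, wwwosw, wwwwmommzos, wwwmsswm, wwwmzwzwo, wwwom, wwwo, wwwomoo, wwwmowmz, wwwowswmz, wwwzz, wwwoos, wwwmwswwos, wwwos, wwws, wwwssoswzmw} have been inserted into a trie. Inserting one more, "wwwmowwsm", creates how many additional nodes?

3

Walking "wwwmowwsm" from the root, the first 6 characters ("wwwmow") follow existing edges; "w" is the first miss.
So 9 − 6 = 3 new nodes.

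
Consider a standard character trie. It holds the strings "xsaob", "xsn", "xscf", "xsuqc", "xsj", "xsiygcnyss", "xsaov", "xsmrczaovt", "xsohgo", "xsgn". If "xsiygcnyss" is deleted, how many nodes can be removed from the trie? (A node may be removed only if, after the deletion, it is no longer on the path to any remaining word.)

A node on "xsiygcnyss"'s path can go only if nothing else ends at it or branches off below it.
The suffix "iygcnyss" (8 nodes) is used only by "xsiygcnyss"; the node for "xs" still has the child "a", so pruning stops there.
Nodes removed: 8

8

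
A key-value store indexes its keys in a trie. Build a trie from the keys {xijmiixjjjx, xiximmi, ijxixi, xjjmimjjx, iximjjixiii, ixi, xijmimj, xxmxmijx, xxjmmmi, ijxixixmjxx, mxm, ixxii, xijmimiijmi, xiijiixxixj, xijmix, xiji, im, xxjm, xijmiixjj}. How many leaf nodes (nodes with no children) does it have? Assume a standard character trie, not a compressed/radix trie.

15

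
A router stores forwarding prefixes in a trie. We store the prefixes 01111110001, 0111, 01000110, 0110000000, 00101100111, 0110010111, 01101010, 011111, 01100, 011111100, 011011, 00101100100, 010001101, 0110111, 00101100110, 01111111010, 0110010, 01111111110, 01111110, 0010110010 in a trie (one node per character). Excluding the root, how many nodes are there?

Trace insertions, counting only characters that open a new branch:
  "01111110001" → 11 new (0, 1, 1, 1, 1, 1, 1, 0, 0, 0, 1)
  "0111" → prefix "0111" already present; 0 new (none)
  "01000110" → prefix "01" already present; 6 new (0, 0, 0, 1, 1, 0)
  "0110000000" → prefix "011" already present; 7 new (0, 0, 0, 0, 0, 0, 0)
  "00101100111" → prefix "0" already present; 10 new (0, 1, 0, 1, 1, 0, 0, 1, 1, 1)
  "0110010111" → prefix "01100" already present; 5 new (1, 0, 1, 1, 1)
  "01101010" → prefix "0110" already present; 4 new (1, 0, 1, 0)
  "011111" → prefix "011111" already present; 0 new (none)
  "01100" → prefix "01100" already present; 0 new (none)
  "011111100" → prefix "011111100" already present; 0 new (none)
  "011011" → prefix "01101" already present; 1 new (1)
  "00101100100" → prefix "001011001" already present; 2 new (0, 0)
  "010001101" → prefix "01000110" already present; 1 new (1)
  "0110111" → prefix "011011" already present; 1 new (1)
  "00101100110" → prefix "0010110011" already present; 1 new (0)
  "01111111010" → prefix "0111111" already present; 4 new (1, 0, 1, 0)
  "0110010" → prefix "0110010" already present; 0 new (none)
  "01111111110" → prefix "01111111" already present; 3 new (1, 1, 0)
  "01111110" → prefix "01111110" already present; 0 new (none)
  "0010110010" → prefix "0010110010" already present; 0 new (none)
Total nodes = 11 + 0 + 6 + 7 + 10 + 5 + 4 + 0 + 0 + 0 + 1 + 2 + 1 + 1 + 1 + 4 + 0 + 3 + 0 + 0 = 56

56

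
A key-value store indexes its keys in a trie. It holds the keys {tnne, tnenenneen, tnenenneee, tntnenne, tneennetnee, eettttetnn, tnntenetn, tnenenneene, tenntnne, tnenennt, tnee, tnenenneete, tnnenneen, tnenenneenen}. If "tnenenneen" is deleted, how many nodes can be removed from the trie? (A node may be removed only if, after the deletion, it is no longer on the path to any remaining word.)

A node on "tnenenneen"'s path can go only if nothing else ends at it or branches off below it.
Every node on "tnenenneen" is still needed (e.g. by "tnenenneene"), so nothing is freed.
Nodes removed: 0

0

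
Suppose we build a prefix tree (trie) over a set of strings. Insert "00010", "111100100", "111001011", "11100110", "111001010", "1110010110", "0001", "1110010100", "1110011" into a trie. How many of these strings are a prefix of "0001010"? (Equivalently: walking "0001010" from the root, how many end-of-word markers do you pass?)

Walk "0001010" from the root; an end-of-word marker is hit whenever a stored word is a prefix of "0001010".
Prefixes of the query that are stored words: "0001", "00010"
Count: 2

2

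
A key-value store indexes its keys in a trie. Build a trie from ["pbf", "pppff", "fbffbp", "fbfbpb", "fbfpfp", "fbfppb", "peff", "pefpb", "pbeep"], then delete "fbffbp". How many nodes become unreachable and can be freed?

After clearing the end-marker at "fbffbp", prune upward until reaching a node still needed by another word.
The suffix "fbp" (3 nodes) is used only by "fbffbp"; the node for "fbf" still has the child "b", so pruning stops there.
Nodes removed: 3

3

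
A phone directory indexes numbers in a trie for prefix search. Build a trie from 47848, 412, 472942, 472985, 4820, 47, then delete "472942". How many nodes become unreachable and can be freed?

After clearing the end-marker at "472942", prune upward until reaching a node still needed by another word.
The suffix "42" (2 nodes) is used only by "472942"; the node for "4729" still has the child "8", so pruning stops there.
Nodes removed: 2

2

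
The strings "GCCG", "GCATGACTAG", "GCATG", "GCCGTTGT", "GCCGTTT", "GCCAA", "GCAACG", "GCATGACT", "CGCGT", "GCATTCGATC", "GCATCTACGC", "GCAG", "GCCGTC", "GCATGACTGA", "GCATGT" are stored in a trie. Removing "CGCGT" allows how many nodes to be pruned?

5

After clearing the end-marker at "CGCGT", prune upward until reaching a node still needed by another word.
No other word shares any prefix with "CGCGT", so all 5 of its nodes go.
Nodes removed: 5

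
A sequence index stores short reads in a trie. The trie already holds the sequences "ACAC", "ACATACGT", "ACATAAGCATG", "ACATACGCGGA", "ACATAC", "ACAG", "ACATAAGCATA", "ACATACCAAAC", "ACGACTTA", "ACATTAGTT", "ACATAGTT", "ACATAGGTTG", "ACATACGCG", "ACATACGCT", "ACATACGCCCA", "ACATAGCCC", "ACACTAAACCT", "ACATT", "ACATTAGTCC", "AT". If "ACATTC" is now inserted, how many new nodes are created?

1

"ACATT" is already a path in the trie; the remaining "C" must be added.
Each of the 1 remaining characters creates one node.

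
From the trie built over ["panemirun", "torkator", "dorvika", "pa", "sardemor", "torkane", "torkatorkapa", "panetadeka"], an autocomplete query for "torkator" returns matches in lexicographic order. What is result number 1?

torkator

DFS of the "torkator" subtree visits, in order: "torkator", "torkatorkapa"
Position 1: torkator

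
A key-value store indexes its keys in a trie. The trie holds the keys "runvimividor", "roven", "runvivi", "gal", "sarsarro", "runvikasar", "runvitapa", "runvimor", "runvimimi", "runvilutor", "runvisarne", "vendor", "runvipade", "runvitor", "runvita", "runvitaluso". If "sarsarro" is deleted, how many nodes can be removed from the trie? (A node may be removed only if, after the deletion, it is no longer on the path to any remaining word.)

A node on "sarsarro"'s path can go only if nothing else ends at it or branches off below it.
No other word shares any prefix with "sarsarro", so all 8 of its nodes go.
Nodes removed: 8

8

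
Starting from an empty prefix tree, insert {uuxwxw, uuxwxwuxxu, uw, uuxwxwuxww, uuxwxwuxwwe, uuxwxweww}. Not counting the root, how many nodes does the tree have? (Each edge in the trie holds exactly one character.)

For each word, the new-node count is its length minus the longest prefix already in the trie:
  "uuxwxw" → 6 new (u, u, x, w, x, w)
  "uuxwxwuxxu" → prefix "uuxwxw" already present; 4 new (u, x, x, u)
  "uw" → prefix "u" already present; 1 new (w)
  "uuxwxwuxww" → prefix "uuxwxwux" already present; 2 new (w, w)
  "uuxwxwuxwwe" → prefix "uuxwxwuxww" already present; 1 new (e)
  "uuxwxweww" → prefix "uuxwxw" already present; 3 new (e, w, w)
Total nodes = 6 + 4 + 1 + 2 + 1 + 3 = 17

17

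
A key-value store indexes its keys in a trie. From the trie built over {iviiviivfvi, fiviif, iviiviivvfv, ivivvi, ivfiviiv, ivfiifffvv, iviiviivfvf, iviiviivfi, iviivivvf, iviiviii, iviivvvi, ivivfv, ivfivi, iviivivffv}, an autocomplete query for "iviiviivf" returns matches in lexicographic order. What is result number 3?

iviiviivfvi

Words with prefix "iviiviivf", in lexicographic order: "iviiviivfi", "iviiviivfvf", "iviiviivfvi"
Position 3: iviiviivfvi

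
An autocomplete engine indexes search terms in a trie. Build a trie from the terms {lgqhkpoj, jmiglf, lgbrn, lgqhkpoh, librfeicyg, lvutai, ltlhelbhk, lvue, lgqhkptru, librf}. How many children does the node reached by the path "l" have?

Follow the path "l" to its node, then look at its outgoing edges.
Characters that immediately follow "l" among the stored strings: {g, i, t, v}.
That node has 4 child edges.

4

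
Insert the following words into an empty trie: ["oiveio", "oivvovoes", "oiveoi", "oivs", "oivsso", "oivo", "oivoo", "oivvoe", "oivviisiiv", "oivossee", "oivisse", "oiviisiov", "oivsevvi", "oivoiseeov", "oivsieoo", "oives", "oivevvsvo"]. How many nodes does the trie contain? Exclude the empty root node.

59

Count nodes per top-level branch (shared prefixes stored once):
  'o'-branch (oiveio, oiveoi, oives, oivevvsvo, oiviisiov, oivisse, oivo, oivoiseeov, oivoo, oivossee, oivs, oivsevvi, oivsieoo, oivsso, oivviisiiv, oivvoe, oivvovoes): 59 nodes
Sum: 59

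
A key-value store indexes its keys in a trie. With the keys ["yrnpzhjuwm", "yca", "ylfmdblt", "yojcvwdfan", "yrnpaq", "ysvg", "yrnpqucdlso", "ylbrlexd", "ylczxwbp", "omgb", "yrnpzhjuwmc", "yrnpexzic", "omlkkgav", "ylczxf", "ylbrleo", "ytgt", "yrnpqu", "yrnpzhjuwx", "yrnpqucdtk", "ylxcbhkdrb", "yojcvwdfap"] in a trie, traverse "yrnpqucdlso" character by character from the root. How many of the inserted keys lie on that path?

2

Check each prefix of "yrnpqucdlso" against the stored set — each match is an end-marker on the path.
Prefixes of the query that are stored words: "yrnpqu", "yrnpqucdlso"
Count: 2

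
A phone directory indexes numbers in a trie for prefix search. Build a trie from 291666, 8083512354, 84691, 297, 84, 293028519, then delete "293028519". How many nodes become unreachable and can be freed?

7

Walk "293028519" from the leaf back toward the root, removing each node that no remaining word uses.
The suffix "3028519" (7 nodes) is used only by "293028519"; the node for "29" still has the child "1", so pruning stops there.
Nodes removed: 7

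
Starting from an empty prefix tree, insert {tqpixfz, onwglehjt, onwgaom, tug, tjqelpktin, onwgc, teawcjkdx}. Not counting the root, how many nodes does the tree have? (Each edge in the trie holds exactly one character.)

39

Trie structure (* marks end of a word):
(root)
├─ o
│  └─ n
│     └─ w
│        └─ g
│           ├─ a
│           │  └─ o
│           │     └─ m *
│           ├─ c *
│           └─ l
│              └─ e
│                 └─ h
│                    └─ j
│                       └─ t *
└─ t
   ├─ e
   │  └─ a
   │     └─ w
   │        └─ c
   │           └─ j
   │              └─ k
   │                 └─ d
   │                    └─ x *
   ├─ j
   │  └─ q
   │     └─ e
   │        └─ l
   │           └─ p
   │              └─ k
   │                 └─ t
   │                    └─ i
   │                       └─ n *
   ├─ q
   │  └─ p
   │     └─ i
   │        └─ x
   │           └─ f
   │              └─ z *
   └─ u
      └─ g *
Counting every labelled node above: 39.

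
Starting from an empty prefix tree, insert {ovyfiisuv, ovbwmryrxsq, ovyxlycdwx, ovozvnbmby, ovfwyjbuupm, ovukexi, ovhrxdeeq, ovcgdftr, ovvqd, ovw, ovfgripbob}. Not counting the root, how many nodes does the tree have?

71

Count nodes per top-level branch (shared prefixes stored once):
  'o'-branch (ovbwmryrxsq, ovcgdftr, ovfgripbob, ovfwyjbuupm, ovhrxdeeq, ovozvnbmby, ovukexi, ovvqd, ovw, ovyfiisuv, ovyxlycdwx): 71 nodes
Sum: 71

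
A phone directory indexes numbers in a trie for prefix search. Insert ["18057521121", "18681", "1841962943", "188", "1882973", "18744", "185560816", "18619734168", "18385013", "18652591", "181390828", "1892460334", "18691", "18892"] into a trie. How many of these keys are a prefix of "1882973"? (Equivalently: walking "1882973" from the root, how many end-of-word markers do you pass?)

2

Walk "1882973" from the root; an end-of-word marker is hit whenever a stored word is a prefix of "1882973".
Prefixes of the query that are stored words: "188", "1882973"
Count: 2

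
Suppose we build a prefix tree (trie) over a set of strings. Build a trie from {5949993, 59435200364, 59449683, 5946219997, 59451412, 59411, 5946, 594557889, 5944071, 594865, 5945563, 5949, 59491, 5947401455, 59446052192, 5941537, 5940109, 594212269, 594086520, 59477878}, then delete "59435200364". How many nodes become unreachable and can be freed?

8

Walk "59435200364" from the leaf back toward the root, removing each node that no remaining word uses.
The suffix "35200364" (8 nodes) is used only by "59435200364"; the node for "594" still has the child "9", so pruning stops there.
Nodes removed: 8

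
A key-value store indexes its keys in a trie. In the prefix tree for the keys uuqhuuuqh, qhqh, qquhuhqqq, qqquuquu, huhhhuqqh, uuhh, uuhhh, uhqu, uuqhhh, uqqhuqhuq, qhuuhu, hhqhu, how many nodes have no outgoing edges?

Leaves are exactly the stored words that no other stored word extends.
Those words: "hhqhu", "huhhhuqqh", "qhqh", "qhuuhu", "qqquuquu", "qquhuhqqq", "uhqu", "uqqhuqhuq", "uuhhh", "uuqhhh", "uuqhuuuqh"
Leaf count: 11

11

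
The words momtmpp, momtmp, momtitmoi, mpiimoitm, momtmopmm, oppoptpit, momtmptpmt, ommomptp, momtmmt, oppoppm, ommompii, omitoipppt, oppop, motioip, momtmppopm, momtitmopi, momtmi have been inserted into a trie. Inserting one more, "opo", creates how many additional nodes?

"op" is already a path in the trie; the remaining "o" must be added.
New nodes needed: |"opo"| − 2 = 3 − 2 = 1.

1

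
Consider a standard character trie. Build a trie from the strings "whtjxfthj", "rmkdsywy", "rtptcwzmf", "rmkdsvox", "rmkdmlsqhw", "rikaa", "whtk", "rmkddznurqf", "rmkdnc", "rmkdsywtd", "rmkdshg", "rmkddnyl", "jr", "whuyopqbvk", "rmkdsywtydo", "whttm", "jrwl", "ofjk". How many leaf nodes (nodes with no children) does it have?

17

A leaf is a node with no children — equivalently, the end of a word that is not a proper prefix of any other stored word.
Those words: "jrwl", "ofjk", "rikaa", "rmkddnyl", "rmkddznurqf", "rmkdmlsqhw", "rmkdnc", "rmkdshg", "rmkdsvox", "rmkdsywtd", "rmkdsywtydo", "rmkdsywy", "rtptcwzmf", "whtjxfthj", "whtk", "whttm", "whuyopqbvk"
Leaf count: 17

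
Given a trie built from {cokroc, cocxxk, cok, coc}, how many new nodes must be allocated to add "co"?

"co" is already a full path in the trie; only an end-marker is added.
No new nodes are needed: 0.

0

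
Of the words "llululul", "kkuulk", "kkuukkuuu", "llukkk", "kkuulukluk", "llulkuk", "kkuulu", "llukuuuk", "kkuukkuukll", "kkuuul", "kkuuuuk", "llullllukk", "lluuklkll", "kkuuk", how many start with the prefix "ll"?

Traverse to the node for "ll", then collect every word in that subtree.
Matches: "llukkk", "llukuuuk", "llulkuk", "llullllukk", "llululul", "lluuklkll"
Count: 6

6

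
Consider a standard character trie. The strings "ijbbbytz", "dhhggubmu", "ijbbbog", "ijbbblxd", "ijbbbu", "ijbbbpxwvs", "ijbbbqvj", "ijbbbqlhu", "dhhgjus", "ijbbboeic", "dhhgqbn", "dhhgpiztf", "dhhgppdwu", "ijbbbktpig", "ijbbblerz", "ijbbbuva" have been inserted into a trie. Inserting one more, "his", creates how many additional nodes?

Nothing in the trie begins with "h"; the whole of "his" is new.
3 − 0 = 3 new nodes.

3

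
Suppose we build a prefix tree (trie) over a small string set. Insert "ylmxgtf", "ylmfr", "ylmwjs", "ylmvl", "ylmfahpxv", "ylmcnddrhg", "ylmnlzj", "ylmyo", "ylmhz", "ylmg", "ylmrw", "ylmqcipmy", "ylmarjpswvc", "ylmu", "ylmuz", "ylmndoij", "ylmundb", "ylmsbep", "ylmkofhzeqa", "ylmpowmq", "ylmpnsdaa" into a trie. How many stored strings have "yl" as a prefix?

Walk to "yl"; the words in its subtree are exactly those with that prefix.
Matches: "ylmarjpswvc", "ylmcnddrhg", "ylmfahpxv", "ylmfr", "ylmg", "ylmhz", "ylmkofhzeqa", "ylmndoij", "ylmnlzj", "ylmpnsdaa", "ylmpowmq", "ylmqcipmy", "ylmrw", "ylmsbep", "ylmu", "ylmundb", "ylmuz", "ylmvl", "ylmwjs", "ylmxgtf", "ylmyo"
Count: 21

21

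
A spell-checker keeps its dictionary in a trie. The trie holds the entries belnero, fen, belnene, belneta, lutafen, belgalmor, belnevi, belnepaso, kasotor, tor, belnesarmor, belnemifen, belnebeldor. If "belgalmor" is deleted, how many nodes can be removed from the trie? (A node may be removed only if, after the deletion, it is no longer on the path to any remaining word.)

A node on "belgalmor"'s path can go only if nothing else ends at it or branches off below it.
The suffix "galmor" (6 nodes) is used only by "belgalmor"; the node for "bel" still has the child "n", so pruning stops there.
Nodes removed: 6

6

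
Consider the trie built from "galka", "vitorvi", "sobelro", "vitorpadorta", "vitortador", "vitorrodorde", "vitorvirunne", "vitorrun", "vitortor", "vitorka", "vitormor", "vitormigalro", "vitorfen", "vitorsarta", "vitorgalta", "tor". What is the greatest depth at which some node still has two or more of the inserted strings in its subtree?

Equivalently: take the maximum, over all pairs, of their longest common prefix length.
e.g. "vitorvi" and "vitorvirunne" share the prefix "vitorvi" of length 7; no pair shares a longer one.
Longest shared-prefix length: 7

7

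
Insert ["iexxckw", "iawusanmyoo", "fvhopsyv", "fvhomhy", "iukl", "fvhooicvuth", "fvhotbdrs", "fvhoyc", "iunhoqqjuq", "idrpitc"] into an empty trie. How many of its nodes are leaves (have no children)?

Leaves are exactly the stored words that no other stored word extends.
Those words: "fvhomhy", "fvhooicvuth", "fvhopsyv", "fvhotbdrs", "fvhoyc", "iawusanmyoo", "idrpitc", "iexxckw", "iukl", "iunhoqqjuq"
Leaf count: 10

10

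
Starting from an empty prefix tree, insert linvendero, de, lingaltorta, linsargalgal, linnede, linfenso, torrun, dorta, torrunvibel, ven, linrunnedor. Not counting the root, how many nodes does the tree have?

64

For each word, the new-node count is its length minus the longest prefix already in the trie:
  "linvendero" → 10 new (l, i, n, v, e, n, d, e, r, o)
  "de" → 2 new (d, e)
  "lingaltorta" → prefix "lin" already present; 8 new (g, a, l, t, o, r, t, a)
  "linsargalgal" → prefix "lin" already present; 9 new (s, a, r, g, a, l, g, a, l)
  "linnede" → prefix "lin" already present; 4 new (n, e, d, e)
  "linfenso" → prefix "lin" already present; 5 new (f, e, n, s, o)
  "torrun" → 6 new (t, o, r, r, u, n)
  "dorta" → prefix "d" already present; 4 new (o, r, t, a)
  "torrunvibel" → prefix "torrun" already present; 5 new (v, i, b, e, l)
  "ven" → 3 new (v, e, n)
  "linrunnedor" → prefix "lin" already present; 8 new (r, u, n, n, e, d, o, r)
Total nodes = 10 + 2 + 8 + 9 + 4 + 5 + 6 + 4 + 5 + 3 + 8 = 64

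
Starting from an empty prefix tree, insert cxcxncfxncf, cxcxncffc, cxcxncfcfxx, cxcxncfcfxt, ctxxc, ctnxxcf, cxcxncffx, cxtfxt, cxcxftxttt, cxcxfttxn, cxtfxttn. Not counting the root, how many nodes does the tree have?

Trace insertions, counting only characters that open a new branch:
  "cxcxncfxncf" → 11 new (c, x, c, x, n, c, f, x, n, c, f)
  "cxcxncffc" → prefix "cxcxncf" already present; 2 new (f, c)
  "cxcxncfcfxx" → prefix "cxcxncf" already present; 4 new (c, f, x, x)
  "cxcxncfcfxt" → prefix "cxcxncfcfx" already present; 1 new (t)
  "ctxxc" → prefix "c" already present; 4 new (t, x, x, c)
  "ctnxxcf" → prefix "ct" already present; 5 new (n, x, x, c, f)
  "cxcxncffx" → prefix "cxcxncff" already present; 1 new (x)
  "cxtfxt" → prefix "cx" already present; 4 new (t, f, x, t)
  "cxcxftxttt" → prefix "cxcx" already present; 6 new (f, t, x, t, t, t)
  "cxcxfttxn" → prefix "cxcxft" already present; 3 new (t, x, n)
  "cxtfxttn" → prefix "cxtfxt" already present; 2 new (t, n)
Total nodes = 11 + 2 + 4 + 1 + 4 + 5 + 1 + 4 + 6 + 3 + 2 = 43

43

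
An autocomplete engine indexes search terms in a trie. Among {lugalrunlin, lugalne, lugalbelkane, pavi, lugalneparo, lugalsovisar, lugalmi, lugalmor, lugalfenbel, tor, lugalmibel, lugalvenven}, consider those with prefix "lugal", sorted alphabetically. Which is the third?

Filter for "lugal…" and sort: "lugalbelkane", "lugalfenbel", "lugalmi", "lugalmibel", "lugalmor", "lugalne", "lugalneparo", "lugalrunlin", "lugalsovisar", "lugalvenven"
The 3rd is lugalmi.

lugalmi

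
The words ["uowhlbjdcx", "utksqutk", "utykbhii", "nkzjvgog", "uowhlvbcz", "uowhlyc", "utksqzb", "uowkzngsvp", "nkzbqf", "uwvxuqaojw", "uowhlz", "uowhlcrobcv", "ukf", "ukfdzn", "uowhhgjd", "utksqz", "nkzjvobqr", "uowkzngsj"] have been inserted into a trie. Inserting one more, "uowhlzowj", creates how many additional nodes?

3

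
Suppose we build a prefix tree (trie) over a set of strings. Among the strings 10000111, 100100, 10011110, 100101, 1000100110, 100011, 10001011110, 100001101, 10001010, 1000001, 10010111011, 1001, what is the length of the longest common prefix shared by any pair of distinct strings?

7

The deepest shared node is where two words last agree before diverging.
"100001101" and "10000111" agree on "1000011" (7 characters) before diverging; nothing deeper is shared.
Longest shared-prefix length: 7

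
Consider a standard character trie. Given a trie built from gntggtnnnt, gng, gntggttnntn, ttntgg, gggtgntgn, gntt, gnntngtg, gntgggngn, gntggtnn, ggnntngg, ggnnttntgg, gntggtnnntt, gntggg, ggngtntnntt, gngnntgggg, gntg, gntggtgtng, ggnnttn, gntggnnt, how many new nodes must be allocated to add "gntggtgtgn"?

2

Walking "gntggtgtgn" from the root, the first 8 characters ("gntggtgt") follow existing edges; "g" is the first miss.
So 10 − 8 = 2 new nodes.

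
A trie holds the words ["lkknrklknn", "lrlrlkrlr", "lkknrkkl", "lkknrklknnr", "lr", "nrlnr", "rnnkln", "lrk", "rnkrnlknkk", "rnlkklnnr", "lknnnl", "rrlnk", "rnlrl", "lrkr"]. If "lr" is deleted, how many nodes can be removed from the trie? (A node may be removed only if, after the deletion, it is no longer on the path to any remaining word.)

A node on "lr"'s path can go only if nothing else ends at it or branches off below it.
Every node on "lr" is still needed (e.g. by "lrlrlkrlr"), so nothing is freed.
Nodes removed: 0

0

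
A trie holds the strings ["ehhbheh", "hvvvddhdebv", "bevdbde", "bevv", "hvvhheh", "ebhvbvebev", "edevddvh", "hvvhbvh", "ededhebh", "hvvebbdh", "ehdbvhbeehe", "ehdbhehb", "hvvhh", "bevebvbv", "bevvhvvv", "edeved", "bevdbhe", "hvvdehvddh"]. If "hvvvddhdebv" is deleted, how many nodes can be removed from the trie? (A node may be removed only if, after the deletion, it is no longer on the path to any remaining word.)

Walk "hvvvddhdebv" from the leaf back toward the root, removing each node that no remaining word uses.
The suffix "vddhdebv" (8 nodes) is used only by "hvvvddhdebv"; the node for "hvv" still has the child "h", so pruning stops there.
Nodes removed: 8

8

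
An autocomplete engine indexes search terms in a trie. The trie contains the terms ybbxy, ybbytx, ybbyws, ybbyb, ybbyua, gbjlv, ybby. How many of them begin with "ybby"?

5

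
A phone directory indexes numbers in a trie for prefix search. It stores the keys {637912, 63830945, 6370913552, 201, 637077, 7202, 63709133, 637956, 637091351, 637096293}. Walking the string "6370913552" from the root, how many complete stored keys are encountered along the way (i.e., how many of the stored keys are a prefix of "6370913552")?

Check each prefix of "6370913552" against the stored set — each match is an end-marker on the path.
Prefixes of the query that are stored words: "6370913552"
Count: 1

1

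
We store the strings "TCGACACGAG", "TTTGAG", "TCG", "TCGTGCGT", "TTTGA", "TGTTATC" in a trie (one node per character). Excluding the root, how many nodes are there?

26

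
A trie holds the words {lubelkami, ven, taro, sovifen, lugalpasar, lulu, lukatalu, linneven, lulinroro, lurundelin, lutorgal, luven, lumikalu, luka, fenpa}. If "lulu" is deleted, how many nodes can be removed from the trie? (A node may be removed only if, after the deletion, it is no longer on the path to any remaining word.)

Walk "lulu" from the leaf back toward the root, removing each node that no remaining word uses.
The suffix "u" (1 node) is used only by "lulu"; the node for "lul" still has the child "i", so pruning stops there.
Nodes removed: 1

1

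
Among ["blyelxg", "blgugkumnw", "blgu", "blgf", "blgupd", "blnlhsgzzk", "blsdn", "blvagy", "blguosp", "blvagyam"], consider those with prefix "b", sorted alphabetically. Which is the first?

blgf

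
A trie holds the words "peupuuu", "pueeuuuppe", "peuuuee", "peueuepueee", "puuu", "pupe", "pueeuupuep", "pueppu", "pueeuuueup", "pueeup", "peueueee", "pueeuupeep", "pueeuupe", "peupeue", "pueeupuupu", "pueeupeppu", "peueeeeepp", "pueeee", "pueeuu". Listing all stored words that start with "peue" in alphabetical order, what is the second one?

peueueee

DFS of the "peue" subtree visits, in order: "peueeeeepp", "peueueee", "peueuepueee"
The 2nd is peueueee.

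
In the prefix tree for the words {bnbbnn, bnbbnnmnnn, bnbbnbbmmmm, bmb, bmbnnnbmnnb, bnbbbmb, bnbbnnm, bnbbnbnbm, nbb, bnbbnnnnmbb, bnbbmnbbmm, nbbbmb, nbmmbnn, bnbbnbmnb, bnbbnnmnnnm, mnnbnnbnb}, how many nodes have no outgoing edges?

11

A leaf is a node with no children — equivalently, the end of a word that is not a proper prefix of any other stored word.
Those words: "bmbnnnbmnnb", "bnbbbmb", "bnbbmnbbmm", "bnbbnbbmmmm", "bnbbnbmnb", "bnbbnbnbm", "bnbbnnmnnnm", "bnbbnnnnmbb", "mnnbnnbnb", "nbbbmb", "nbmmbnn"
Leaf count: 11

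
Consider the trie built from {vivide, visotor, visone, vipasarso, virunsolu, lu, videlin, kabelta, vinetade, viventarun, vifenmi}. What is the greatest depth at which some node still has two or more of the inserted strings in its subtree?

The deepest shared node is where two words last agree before diverging.
e.g. "visone" and "visotor" share the prefix "viso" of length 4; no pair shares a longer one.
Longest shared-prefix length: 4

4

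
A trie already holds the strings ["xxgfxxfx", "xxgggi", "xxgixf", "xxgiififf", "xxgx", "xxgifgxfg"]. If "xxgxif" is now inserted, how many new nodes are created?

2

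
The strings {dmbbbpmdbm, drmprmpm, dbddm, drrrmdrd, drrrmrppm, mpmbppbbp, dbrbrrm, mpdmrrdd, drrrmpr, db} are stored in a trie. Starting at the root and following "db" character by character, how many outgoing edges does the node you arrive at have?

2

Walk "db" from the root, arriving at one node.
Characters that immediately follow "db" among the stored strings: {d, r}.
That node has 2 child edges.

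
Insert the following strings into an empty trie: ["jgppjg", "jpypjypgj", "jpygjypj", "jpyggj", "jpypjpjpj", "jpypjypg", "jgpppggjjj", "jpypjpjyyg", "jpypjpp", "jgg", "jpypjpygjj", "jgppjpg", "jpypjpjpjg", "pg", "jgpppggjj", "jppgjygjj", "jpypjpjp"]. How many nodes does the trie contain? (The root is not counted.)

52

Trace insertions, counting only characters that open a new branch:
  "jgppjg" → 6 new (j, g, p, p, j, g)
  "jpypjypgj" → prefix "j" already present; 8 new (p, y, p, j, y, p, g, j)
  "jpygjypj" → prefix "jpy" already present; 5 new (g, j, y, p, j)
  "jpyggj" → prefix "jpyg" already present; 2 new (g, j)
  "jpypjpjpj" → prefix "jpypj" already present; 4 new (p, j, p, j)
  "jpypjypg" → prefix "jpypjypg" already present; 0 new (none)
  "jgpppggjjj" → prefix "jgpp" already present; 6 new (p, g, g, j, j, j)
  "jpypjpjyyg" → prefix "jpypjpj" already present; 3 new (y, y, g)
  "jpypjpp" → prefix "jpypjp" already present; 1 new (p)
  "jgg" → prefix "jg" already present; 1 new (g)
  "jpypjpygjj" → prefix "jpypjp" already present; 4 new (y, g, j, j)
  "jgppjpg" → prefix "jgppj" already present; 2 new (p, g)
  "jpypjpjpjg" → prefix "jpypjpjpj" already present; 1 new (g)
  "pg" → 2 new (p, g)
  "jgpppggjj" → prefix "jgpppggjj" already present; 0 new (none)
  "jppgjygjj" → prefix "jp" already present; 7 new (p, g, j, y, g, j, j)
  "jpypjpjp" → prefix "jpypjpjp" already present; 0 new (none)
Total nodes = 6 + 8 + 5 + 2 + 4 + 0 + 6 + 3 + 1 + 1 + 4 + 2 + 1 + 2 + 0 + 7 + 0 = 52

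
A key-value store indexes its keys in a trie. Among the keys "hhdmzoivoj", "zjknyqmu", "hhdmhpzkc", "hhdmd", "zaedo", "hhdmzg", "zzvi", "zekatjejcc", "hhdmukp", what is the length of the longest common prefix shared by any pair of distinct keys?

5

The deepest shared node is where two words last agree before diverging.
e.g. "hhdmzg" and "hhdmzoivoj" share the prefix "hhdmz" of length 5; no pair shares a longer one.
Longest shared-prefix length: 5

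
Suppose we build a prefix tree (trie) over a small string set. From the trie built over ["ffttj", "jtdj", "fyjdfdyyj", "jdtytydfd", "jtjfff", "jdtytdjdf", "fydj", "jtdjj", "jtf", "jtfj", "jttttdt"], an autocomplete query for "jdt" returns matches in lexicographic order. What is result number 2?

jdtytydfd

Filter for "jdt…" and sort: "jdtytdjdf", "jdtytydfd"
The 2nd is jdtytydfd.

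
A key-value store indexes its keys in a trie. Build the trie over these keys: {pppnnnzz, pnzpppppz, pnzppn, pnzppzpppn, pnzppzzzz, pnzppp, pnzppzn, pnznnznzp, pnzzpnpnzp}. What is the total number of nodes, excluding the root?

39

Trie structure (* marks end of a word):
(root)
└─ p
   ├─ n
   │  └─ z
   │     ├─ n
   │     │  └─ n
   │     │     └─ z
   │     │        └─ n
   │     │           └─ z
   │     │              └─ p *
   │     ├─ p
   │     │  └─ p
   │     │     ├─ n *
   │     │     ├─ p *
   │     │     │  └─ p
   │     │     │     └─ p
   │     │     │        └─ z *
   │     │     └─ z
   │     │        ├─ n *
   │     │        ├─ p
   │     │        │  └─ p
   │     │        │     └─ p
   │     │        │        └─ n *
   │     │        └─ z
   │     │           └─ z
   │     │              └─ z *
   │     └─ z
   │        └─ p
   │           └─ n
   │              └─ p
   │                 └─ n
   │                    └─ z
   │                       └─ p *
   └─ p
      └─ p
         └─ n
            └─ n
               └─ n
                  └─ z
                     └─ z *
Counting every labelled node above: 39.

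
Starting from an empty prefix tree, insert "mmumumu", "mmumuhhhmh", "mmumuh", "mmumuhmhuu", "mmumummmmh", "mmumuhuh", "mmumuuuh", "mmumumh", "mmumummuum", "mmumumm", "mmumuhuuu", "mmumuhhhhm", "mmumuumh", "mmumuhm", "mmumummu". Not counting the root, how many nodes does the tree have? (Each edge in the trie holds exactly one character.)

35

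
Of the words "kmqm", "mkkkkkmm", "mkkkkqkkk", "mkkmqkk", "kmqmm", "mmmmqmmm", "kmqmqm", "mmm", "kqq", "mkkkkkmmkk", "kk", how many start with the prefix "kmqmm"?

Traverse to the node for "kmqmm", then collect every word in that subtree.
Matches: "kmqmm"
Count: 1

1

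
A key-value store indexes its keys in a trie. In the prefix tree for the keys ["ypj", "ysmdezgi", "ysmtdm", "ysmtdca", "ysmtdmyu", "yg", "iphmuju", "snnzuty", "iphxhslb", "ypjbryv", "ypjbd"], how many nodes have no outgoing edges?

A leaf is a node with no children — equivalently, the end of a word that is not a proper prefix of any other stored word.
Those words: "iphmuju", "iphxhslb", "snnzuty", "yg", "ypjbd", "ypjbryv", "ysmdezgi", "ysmtdca", "ysmtdmyu"
Leaf count: 9

9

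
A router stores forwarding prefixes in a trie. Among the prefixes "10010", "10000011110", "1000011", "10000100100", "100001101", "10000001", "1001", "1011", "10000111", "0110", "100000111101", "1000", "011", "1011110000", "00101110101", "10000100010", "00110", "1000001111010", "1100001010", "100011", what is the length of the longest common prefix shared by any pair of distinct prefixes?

12

Look for the deepest trie node that still has at least two words in its subtree.
e.g. "100000111101" and "1000001111010" share the prefix "100000111101" of length 12; no pair shares a longer one.
Longest shared-prefix length: 12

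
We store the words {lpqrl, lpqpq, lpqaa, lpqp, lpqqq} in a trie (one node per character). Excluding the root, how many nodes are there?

11

Trace insertions, counting only characters that open a new branch:
  "lpqrl" → 5 new (l, p, q, r, l)
  "lpqpq" → prefix "lpq" already present; 2 new (p, q)
  "lpqaa" → prefix "lpq" already present; 2 new (a, a)
  "lpqp" → prefix "lpqp" already present; 0 new (none)
  "lpqqq" → prefix "lpq" already present; 2 new (q, q)
Total nodes = 5 + 2 + 2 + 0 + 2 = 11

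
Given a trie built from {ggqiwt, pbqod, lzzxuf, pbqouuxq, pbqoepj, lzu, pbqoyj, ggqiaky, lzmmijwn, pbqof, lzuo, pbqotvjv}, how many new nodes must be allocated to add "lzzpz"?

The longest prefix of "lzzpz" already in the trie is "lzz" (length 3).
Each of the 2 remaining characters creates one node.

2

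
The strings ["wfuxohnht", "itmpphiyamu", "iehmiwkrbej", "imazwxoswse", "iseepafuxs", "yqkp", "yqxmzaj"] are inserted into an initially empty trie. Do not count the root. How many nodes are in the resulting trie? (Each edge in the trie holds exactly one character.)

58

Count nodes per top-level branch (shared prefixes stored once):
  'i'-branch (iehmiwkrbej, imazwxoswse, iseepafuxs, itmpphiyamu): 40 nodes
  'w'-branch (wfuxohnht): 9 nodes
  'y'-branch (yqkp, yqxmzaj): 9 nodes
Sum: 58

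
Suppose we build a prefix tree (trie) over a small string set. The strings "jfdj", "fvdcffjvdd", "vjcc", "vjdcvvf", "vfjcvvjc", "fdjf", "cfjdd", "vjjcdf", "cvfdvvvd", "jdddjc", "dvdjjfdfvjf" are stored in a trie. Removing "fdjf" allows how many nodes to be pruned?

A node on "fdjf"'s path can go only if nothing else ends at it or branches off below it.
The suffix "djf" (3 nodes) is used only by "fdjf"; the node for "f" still has the child "v", so pruning stops there.
Nodes removed: 3

3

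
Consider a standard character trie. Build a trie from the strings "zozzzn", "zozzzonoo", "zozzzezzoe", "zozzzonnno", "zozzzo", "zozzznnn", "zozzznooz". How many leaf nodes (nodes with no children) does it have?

5

A leaf is a node with no children — equivalently, the end of a word that is not a proper prefix of any other stored word.
Those words: "zozzzezzoe", "zozzznnn", "zozzznooz", "zozzzonnno", "zozzzonoo"
Leaf count: 5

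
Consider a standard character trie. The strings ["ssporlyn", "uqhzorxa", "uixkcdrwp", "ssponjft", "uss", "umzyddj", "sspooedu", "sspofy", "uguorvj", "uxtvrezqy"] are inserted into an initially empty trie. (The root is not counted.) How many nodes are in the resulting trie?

56

For each word, the new-node count is its length minus the longest prefix already in the trie:
  "ssporlyn" → 8 new (s, s, p, o, r, l, y, n)
  "uqhzorxa" → 8 new (u, q, h, z, o, r, x, a)
  "uixkcdrwp" → prefix "u" already present; 8 new (i, x, k, c, d, r, w, p)
  "ssponjft" → prefix "sspo" already present; 4 new (n, j, f, t)
  "uss" → prefix "u" already present; 2 new (s, s)
  "umzyddj" → prefix "u" already present; 6 new (m, z, y, d, d, j)
  "sspooedu" → prefix "sspo" already present; 4 new (o, e, d, u)
  "sspofy" → prefix "sspo" already present; 2 new (f, y)
  "uguorvj" → prefix "u" already present; 6 new (g, u, o, r, v, j)
  "uxtvrezqy" → prefix "u" already present; 8 new (x, t, v, r, e, z, q, y)
Total nodes = 8 + 8 + 8 + 4 + 2 + 6 + 4 + 2 + 6 + 8 = 56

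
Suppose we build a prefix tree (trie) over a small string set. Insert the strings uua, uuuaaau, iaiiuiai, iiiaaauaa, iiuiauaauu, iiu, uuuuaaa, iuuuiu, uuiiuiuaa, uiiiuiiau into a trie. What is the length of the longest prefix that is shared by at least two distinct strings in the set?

Equivalently: take the maximum, over all pairs, of their longest common prefix length.
e.g. "iiu" and "iiuiauaauu" share the prefix "iiu" of length 3; no pair shares a longer one.
Longest shared-prefix length: 3

3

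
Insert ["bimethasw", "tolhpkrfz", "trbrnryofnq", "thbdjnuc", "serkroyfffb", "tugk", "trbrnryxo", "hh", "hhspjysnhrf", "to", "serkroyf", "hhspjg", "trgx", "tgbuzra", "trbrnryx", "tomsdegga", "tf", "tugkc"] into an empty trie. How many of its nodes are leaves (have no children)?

13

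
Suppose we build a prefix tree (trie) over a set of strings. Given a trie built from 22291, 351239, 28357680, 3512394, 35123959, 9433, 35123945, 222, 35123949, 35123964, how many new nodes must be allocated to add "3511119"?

4

The longest prefix of "3511119" already in the trie is "351" (length 3).
New nodes needed: |"3511119"| − 3 = 7 − 3 = 4.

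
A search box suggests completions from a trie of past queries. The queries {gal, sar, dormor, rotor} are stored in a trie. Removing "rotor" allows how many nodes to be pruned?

5

A node on "rotor"'s path can go only if nothing else ends at it or branches off below it.
No other word shares any prefix with "rotor", so all 5 of its nodes go.
Nodes removed: 5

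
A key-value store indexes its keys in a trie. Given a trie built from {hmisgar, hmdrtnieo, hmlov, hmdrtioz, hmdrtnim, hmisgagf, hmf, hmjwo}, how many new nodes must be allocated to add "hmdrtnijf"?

"hmdrtni" is already a path in the trie; the remaining "jf" must be added.
New nodes needed: |"hmdrtnijf"| − 7 = 9 − 7 = 2.

2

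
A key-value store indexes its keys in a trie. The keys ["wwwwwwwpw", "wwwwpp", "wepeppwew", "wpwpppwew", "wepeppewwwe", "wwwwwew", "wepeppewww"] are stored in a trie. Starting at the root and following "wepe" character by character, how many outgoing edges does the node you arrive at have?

Walk "wepe" from the root, arriving at one node.
Distinct next characters after "wepe": p.
That node has 1 child edge.

1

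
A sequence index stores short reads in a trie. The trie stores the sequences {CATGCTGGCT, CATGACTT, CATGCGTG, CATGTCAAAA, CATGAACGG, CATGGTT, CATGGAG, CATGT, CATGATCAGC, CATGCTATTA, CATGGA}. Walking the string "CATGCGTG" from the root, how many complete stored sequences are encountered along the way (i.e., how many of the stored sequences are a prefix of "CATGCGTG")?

Traverse "CATGCGTG" character by character; count nodes along the way that are marked as word ends.
Prefixes of the query that are stored words: "CATGCGTG"
Count: 1

1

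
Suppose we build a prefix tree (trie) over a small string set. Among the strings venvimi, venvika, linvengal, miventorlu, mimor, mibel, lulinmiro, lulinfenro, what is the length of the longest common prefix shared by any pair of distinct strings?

5

The deepest shared node is where two words last agree before diverging.
e.g. "lulinfenro" and "lulinmiro" share the prefix "lulin" of length 5; no pair shares a longer one.
Longest shared-prefix length: 5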